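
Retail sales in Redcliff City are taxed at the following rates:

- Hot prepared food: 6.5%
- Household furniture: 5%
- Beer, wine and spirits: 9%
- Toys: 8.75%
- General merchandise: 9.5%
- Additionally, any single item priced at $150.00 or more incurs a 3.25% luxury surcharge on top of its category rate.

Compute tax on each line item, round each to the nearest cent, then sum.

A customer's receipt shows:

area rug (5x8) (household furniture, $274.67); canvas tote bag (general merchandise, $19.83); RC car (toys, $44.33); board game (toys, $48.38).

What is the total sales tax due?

Area rug (5x8) $274.67: household furniture → 5% + 3.25% surcharge = 8.25% → $22.66
Canvas tote bag $19.83: general merchandise → 9.5% → $1.88
RC car $44.33: toys → 8.75% → $3.88
Board game $48.38: toys → 8.75% → $4.23
Total tax = $22.66 + $1.88 + $3.88 + $4.23 = $32.65

$32.65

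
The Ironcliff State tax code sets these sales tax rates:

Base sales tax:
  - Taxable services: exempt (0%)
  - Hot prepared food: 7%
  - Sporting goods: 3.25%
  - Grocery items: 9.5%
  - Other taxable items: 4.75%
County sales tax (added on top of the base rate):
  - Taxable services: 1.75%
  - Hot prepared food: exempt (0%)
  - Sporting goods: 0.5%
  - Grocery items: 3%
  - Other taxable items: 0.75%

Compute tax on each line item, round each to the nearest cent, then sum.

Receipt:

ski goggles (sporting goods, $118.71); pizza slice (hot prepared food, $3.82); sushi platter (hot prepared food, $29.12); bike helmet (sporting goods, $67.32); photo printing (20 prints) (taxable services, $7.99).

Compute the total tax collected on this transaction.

Ski goggles $118.71: sporting goods → 3.25% + 0.5% county = 3.75% → $4.45
Pizza slice $3.82: hot prepared food → 7% + 0% county = 7% → $0.27
Sushi platter $29.12: hot prepared food → 7% + 0% county = 7% → $2.04
Bike helmet $67.32: sporting goods → 3.25% + 0.5% county = 3.75% → $2.52
Photo printing (20 prints) $7.99: taxable services → 0% + 1.75% county = 1.75% → $0.14
Total tax = $4.45 + $0.27 + $2.04 + $2.52 + $0.14 = $9.42

$9.42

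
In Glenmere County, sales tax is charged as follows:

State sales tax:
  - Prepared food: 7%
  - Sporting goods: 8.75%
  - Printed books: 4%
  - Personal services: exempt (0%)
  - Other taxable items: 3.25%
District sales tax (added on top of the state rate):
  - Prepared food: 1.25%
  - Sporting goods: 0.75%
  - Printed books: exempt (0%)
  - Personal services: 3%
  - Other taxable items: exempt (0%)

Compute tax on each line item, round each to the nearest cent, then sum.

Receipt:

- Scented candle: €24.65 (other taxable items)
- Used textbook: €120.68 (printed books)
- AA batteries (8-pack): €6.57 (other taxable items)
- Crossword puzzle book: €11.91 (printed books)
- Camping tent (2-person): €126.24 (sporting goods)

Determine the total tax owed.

€18.31

Scented candle €24.65: other taxable items → 3.25% + 0% district = 3.25% → €0.80
Used textbook €120.68: printed books → 4% + 0% district = 4% → €4.83
AA batteries (8-pack) €6.57: other taxable items → 3.25% + 0% district = 3.25% → €0.21
Crossword puzzle book €11.91: printed books → 4% + 0% district = 4% → €0.48
Camping tent (2-person) €126.24: sporting goods → 8.75% + 0.75% district = 9.5% → €11.99
Total tax = €0.80 + €4.83 + €0.21 + €0.48 + €11.99 = €18.31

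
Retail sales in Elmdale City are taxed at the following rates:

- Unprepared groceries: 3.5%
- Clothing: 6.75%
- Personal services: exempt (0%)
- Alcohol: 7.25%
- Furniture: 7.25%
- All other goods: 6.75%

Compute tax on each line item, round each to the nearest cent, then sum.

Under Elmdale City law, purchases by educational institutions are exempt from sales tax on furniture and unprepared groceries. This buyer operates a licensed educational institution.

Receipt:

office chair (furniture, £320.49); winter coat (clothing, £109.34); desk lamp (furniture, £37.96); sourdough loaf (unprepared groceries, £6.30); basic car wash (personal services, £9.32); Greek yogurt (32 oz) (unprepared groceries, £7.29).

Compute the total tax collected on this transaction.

£7.38

Office chair £320.49: furniture, buyer-exempt → 0% → £0.00
Winter coat £109.34: clothing → 6.75% → £7.38
Desk lamp £37.96: furniture, buyer-exempt → 0% → £0.00
Sourdough loaf £6.30: unprepared groceries, buyer-exempt → 0% → £0.00
Basic car wash £9.32: personal services → 0% → £0.00
Greek yogurt (32 oz) £7.29: unprepared groceries, buyer-exempt → 0% → £0.00
Total tax = £7.38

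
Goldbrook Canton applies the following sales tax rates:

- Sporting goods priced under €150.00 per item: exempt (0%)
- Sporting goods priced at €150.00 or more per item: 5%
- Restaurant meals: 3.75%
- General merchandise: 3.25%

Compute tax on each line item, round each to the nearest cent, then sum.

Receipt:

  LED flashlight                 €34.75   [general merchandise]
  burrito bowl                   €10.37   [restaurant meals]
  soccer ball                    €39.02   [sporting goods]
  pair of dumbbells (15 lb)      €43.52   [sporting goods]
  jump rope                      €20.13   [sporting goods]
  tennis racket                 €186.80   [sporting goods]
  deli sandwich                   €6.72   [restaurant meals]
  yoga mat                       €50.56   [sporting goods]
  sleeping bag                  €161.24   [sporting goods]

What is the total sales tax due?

€19.17

LED flashlight €34.75: general merchandise → 3.25% → €1.13
Burrito bowl €10.37: restaurant meals → 3.75% → €0.39
Soccer ball €39.02: sporting goods, under €150.00 → 0% → €0.00
Pair of dumbbells (15 lb) €43.52: sporting goods, under €150.00 → 0% → €0.00
Jump rope €20.13: sporting goods, under €150.00 → 0% → €0.00
Tennis racket €186.80: sporting goods, €150.00 or more → 5% → €9.34
Deli sandwich €6.72: restaurant meals → 3.75% → €0.25
Yoga mat €50.56: sporting goods, under €150.00 → 0% → €0.00
Sleeping bag €161.24: sporting goods, €150.00 or more → 5% → €8.06
Total tax = €1.13 + €0.39 + €9.34 + €0.25 + €8.06 = €19.17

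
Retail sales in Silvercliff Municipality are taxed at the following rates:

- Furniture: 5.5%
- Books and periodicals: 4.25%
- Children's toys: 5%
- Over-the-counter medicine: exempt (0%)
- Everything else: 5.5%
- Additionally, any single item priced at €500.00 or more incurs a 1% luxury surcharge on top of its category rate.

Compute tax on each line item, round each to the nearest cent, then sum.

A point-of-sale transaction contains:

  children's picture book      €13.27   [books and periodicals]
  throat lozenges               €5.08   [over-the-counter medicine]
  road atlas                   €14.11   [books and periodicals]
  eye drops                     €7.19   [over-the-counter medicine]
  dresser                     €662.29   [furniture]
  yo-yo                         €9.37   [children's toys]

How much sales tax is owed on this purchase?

Children's picture book €13.27: books and periodicals → 4.25% → €0.56
Throat lozenges €5.08: over-the-counter medicine → 0% → €0.00
Road atlas €14.11: books and periodicals → 4.25% → €0.60
Eye drops €7.19: over-the-counter medicine → 0% → €0.00
Dresser €662.29: furniture → 5.5% + 1% surcharge = 6.5% → €43.05
Yo-yo €9.37: children's toys → 5% → €0.47
Total tax = €0.56 + €0.60 + €43.05 + €0.47 = €44.68

€44.68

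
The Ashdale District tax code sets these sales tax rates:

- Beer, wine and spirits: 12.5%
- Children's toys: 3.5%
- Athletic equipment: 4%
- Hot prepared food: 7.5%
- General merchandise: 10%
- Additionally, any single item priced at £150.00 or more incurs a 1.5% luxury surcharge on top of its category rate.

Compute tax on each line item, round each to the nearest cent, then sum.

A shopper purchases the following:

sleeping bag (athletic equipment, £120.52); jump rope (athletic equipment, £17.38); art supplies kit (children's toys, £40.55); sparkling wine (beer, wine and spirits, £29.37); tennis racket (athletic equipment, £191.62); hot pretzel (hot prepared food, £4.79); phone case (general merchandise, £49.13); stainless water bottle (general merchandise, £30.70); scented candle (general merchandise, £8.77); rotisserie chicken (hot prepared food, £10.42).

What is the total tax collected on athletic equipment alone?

£16.06

Sleeping bag £120.52: athletic equipment → 4% → £4.82
Jump rope £17.38: athletic equipment → 4% → £0.70
Tennis racket £191.62: athletic equipment → 4% + 1.5% surcharge = 5.5% → £10.54
Tax on athletic equipment = £4.82 + £0.70 + £10.54 = £16.06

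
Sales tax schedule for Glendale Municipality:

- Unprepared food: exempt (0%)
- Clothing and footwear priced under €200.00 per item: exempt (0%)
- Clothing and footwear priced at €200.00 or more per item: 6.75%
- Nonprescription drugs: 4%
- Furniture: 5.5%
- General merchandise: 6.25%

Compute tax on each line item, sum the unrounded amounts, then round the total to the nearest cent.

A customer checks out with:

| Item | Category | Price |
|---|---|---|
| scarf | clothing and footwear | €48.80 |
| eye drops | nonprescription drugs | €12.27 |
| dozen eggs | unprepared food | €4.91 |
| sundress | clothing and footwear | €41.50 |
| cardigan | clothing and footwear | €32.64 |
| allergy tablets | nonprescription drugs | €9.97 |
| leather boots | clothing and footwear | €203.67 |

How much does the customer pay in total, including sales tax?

€368.40

Scarf €48.80: clothing and footwear, under €200.00 → 0% → €0.00
Eye drops €12.27: nonprescription drugs → 4% → €0.4908
Dozen eggs €4.91: unprepared food → 0% → €0.00
Sundress €41.50: clothing and footwear, under €200.00 → 0% → €0.00
Cardigan €32.64: clothing and footwear, under €200.00 → 0% → €0.00
Allergy tablets €9.97: nonprescription drugs → 4% → €0.3988
Leather boots €203.67: clothing and footwear, €200.00 or more → 6.75% → €13.747725
Subtotal = €353.76; unrounded tax = €14.637325 → €14.64; total due = €368.40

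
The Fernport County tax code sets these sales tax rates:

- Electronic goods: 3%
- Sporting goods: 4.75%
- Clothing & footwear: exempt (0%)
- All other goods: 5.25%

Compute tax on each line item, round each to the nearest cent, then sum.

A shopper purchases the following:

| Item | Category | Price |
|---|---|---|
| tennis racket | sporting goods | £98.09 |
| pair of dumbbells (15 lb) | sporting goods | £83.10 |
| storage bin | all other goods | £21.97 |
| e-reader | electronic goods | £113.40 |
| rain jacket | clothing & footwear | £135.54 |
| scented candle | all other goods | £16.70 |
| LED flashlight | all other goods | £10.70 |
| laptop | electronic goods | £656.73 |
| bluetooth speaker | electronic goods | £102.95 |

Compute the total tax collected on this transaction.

£37.39

Tennis racket £98.09: sporting goods → 4.75% → £4.66
Pair of dumbbells (15 lb) £83.10: sporting goods → 4.75% → £3.95
Storage bin £21.97: all other goods → 5.25% → £1.15
E-reader £113.40: electronic goods → 3% → £3.40
Rain jacket £135.54: clothing & footwear → 0% → £0.00
Scented candle £16.70: all other goods → 5.25% → £0.88
LED flashlight £10.70: all other goods → 5.25% → £0.56
Laptop £656.73: electronic goods → 3% → £19.70
Bluetooth speaker £102.95: electronic goods → 3% → £3.09
Total tax = £4.66 + £3.95 + £1.15 + £3.40 + £0.88 + £0.56 + £19.70 + £3.09 = £37.39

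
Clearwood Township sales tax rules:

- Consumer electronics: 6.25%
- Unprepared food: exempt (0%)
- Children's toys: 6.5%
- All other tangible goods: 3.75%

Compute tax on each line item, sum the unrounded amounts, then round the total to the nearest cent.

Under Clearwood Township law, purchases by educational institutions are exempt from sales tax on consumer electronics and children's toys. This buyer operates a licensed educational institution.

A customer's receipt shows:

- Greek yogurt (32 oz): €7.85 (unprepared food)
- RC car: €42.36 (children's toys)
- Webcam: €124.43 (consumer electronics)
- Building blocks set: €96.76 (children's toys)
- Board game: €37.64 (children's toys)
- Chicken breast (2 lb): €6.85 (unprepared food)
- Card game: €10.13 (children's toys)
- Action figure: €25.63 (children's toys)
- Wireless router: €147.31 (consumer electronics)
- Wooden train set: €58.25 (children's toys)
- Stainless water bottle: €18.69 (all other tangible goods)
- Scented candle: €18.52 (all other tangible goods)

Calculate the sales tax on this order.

€1.40

Greek yogurt (32 oz) €7.85: unprepared food → 0% → €0.00
RC car €42.36: children's toys, buyer-exempt → 0% → €0.00
Webcam €124.43: consumer electronics, buyer-exempt → 0% → €0.00
Building blocks set €96.76: children's toys, buyer-exempt → 0% → €0.00
Board game €37.64: children's toys, buyer-exempt → 0% → €0.00
Chicken breast (2 lb) €6.85: unprepared food → 0% → €0.00
Card game €10.13: children's toys, buyer-exempt → 0% → €0.00
Action figure €25.63: children's toys, buyer-exempt → 0% → €0.00
Wireless router €147.31: consumer electronics, buyer-exempt → 0% → €0.00
Wooden train set €58.25: children's toys, buyer-exempt → 0% → €0.00
Stainless water bottle €18.69: all other tangible goods → 3.75% → €0.700875
Scented candle €18.52: all other tangible goods → 3.75% → €0.6945
Unrounded tax sum = €1.395375 → €1.40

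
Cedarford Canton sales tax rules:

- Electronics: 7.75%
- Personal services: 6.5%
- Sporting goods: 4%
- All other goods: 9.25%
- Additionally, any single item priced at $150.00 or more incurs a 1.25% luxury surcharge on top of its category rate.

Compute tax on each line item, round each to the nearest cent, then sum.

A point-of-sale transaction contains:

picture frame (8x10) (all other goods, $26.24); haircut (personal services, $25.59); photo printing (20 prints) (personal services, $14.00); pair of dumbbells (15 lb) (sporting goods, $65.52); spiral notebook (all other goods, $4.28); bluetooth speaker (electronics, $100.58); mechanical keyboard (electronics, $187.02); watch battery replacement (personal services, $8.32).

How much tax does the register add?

$33.18

Picture frame (8x10) $26.24: all other goods → 9.25% → $2.43
Haircut $25.59: personal services → 6.5% → $1.66
Photo printing (20 prints) $14.00: personal services → 6.5% → $0.91
Pair of dumbbells (15 lb) $65.52: sporting goods → 4% → $2.62
Spiral notebook $4.28: all other goods → 9.25% → $0.40
Bluetooth speaker $100.58: electronics → 7.75% → $7.79
Mechanical keyboard $187.02: electronics → 7.75% + 1.25% surcharge = 9% → $16.83
Watch battery replacement $8.32: personal services → 6.5% → $0.54
Total tax = $2.43 + $1.66 + $0.91 + $2.62 + $0.40 + $7.79 + $16.83 + $0.54 = $33.18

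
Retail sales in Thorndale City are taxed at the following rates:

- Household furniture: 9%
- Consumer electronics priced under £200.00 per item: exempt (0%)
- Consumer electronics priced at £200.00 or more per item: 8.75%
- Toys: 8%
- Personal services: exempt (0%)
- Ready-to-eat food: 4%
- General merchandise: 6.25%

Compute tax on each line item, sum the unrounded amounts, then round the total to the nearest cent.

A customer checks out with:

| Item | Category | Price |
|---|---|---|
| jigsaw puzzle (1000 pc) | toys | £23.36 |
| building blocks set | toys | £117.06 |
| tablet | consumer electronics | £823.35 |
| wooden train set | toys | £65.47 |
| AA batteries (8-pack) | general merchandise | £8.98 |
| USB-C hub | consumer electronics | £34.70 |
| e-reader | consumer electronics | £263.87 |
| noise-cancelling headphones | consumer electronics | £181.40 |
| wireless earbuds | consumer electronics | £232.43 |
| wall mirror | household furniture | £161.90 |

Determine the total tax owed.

£147.07

Jigsaw puzzle (1000 pc) £23.36: toys → 8% → £1.8688
Building blocks set £117.06: toys → 8% → £9.3648
Tablet £823.35: consumer electronics, £200.00 or more → 8.75% → £72.043125
Wooden train set £65.47: toys → 8% → £5.2376
AA batteries (8-pack) £8.98: general merchandise → 6.25% → £0.56125
USB-C hub £34.70: consumer electronics, under £200.00 → 0% → £0.00
E-reader £263.87: consumer electronics, £200.00 or more → 8.75% → £23.088625
Noise-cancelling headphones £181.40: consumer electronics, under £200.00 → 0% → £0.00
Wireless earbuds £232.43: consumer electronics, £200.00 or more → 8.75% → £20.337625
Wall mirror £161.90: household furniture → 9% → £14.571
Unrounded tax sum = £147.072825 → £147.07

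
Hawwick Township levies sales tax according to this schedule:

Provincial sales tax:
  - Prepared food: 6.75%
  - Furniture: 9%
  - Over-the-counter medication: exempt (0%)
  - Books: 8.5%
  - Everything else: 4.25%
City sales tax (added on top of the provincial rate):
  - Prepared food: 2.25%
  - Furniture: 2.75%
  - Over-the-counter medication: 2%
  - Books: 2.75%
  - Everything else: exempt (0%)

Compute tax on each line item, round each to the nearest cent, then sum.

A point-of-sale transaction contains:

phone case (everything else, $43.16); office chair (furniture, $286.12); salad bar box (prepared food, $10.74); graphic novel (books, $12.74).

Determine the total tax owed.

$37.85

Phone case $43.16: everything else → 4.25% + 0% city = 4.25% → $1.83
Office chair $286.12: furniture → 9% + 2.75% city = 11.75% → $33.62
Salad bar box $10.74: prepared food → 6.75% + 2.25% city = 9% → $0.97
Graphic novel $12.74: books → 8.5% + 2.75% city = 11.25% → $1.43
Total tax = $1.83 + $33.62 + $0.97 + $1.43 = $37.85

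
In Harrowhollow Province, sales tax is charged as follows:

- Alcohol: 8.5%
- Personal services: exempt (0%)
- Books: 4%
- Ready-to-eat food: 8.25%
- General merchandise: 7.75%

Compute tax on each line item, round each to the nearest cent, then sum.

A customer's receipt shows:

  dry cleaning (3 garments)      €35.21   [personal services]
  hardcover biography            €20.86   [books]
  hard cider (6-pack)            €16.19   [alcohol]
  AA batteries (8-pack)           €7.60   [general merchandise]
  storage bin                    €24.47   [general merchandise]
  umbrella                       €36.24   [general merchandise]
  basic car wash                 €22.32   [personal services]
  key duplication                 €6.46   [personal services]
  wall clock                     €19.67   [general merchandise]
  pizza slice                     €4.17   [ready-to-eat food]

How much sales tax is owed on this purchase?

€9.37

Dry cleaning (3 garments) €35.21: personal services → 0% → €0.00
Hardcover biography €20.86: books → 4% → €0.83
Hard cider (6-pack) €16.19: alcohol → 8.5% → €1.38
AA batteries (8-pack) €7.60: general merchandise → 7.75% → €0.59
Storage bin €24.47: general merchandise → 7.75% → €1.90
Umbrella €36.24: general merchandise → 7.75% → €2.81
Basic car wash €22.32: personal services → 0% → €0.00
Key duplication €6.46: personal services → 0% → €0.00
Wall clock €19.67: general merchandise → 7.75% → €1.52
Pizza slice €4.17: ready-to-eat food → 8.25% → €0.34
Total tax = €0.83 + €1.38 + €0.59 + €1.90 + €2.81 + €1.52 + €0.34 = €9.37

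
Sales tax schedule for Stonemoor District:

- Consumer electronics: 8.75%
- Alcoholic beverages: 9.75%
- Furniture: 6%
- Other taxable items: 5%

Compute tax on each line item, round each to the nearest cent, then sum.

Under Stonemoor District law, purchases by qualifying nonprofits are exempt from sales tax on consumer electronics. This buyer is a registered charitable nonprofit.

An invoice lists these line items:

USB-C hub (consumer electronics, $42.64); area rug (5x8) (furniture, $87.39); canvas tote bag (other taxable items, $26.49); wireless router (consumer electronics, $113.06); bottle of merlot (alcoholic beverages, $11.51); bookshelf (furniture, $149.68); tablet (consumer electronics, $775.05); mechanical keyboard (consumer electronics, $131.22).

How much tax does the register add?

USB-C hub $42.64: consumer electronics, buyer-exempt → 0% → $0.00
Area rug (5x8) $87.39: furniture → 6% → $5.24
Canvas tote bag $26.49: other taxable items → 5% → $1.32
Wireless router $113.06: consumer electronics, buyer-exempt → 0% → $0.00
Bottle of merlot $11.51: alcoholic beverages → 9.75% → $1.12
Bookshelf $149.68: furniture → 6% → $8.98
Tablet $775.05: consumer electronics, buyer-exempt → 0% → $0.00
Mechanical keyboard $131.22: consumer electronics, buyer-exempt → 0% → $0.00
Total tax = $5.24 + $1.32 + $1.12 + $8.98 = $16.66

$16.66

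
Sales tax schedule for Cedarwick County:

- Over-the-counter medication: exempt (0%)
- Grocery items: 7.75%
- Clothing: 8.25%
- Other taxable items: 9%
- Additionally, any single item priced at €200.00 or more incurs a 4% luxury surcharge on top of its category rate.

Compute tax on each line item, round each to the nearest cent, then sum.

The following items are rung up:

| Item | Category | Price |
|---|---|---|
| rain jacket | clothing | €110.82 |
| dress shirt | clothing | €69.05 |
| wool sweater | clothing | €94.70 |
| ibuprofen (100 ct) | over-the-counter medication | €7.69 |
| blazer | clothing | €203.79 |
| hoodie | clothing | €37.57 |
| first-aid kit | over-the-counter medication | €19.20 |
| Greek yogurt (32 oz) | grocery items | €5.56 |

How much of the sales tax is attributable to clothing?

€50.71

Rain jacket €110.82: clothing → 8.25% → €9.14
Dress shirt €69.05: clothing → 8.25% → €5.70
Wool sweater €94.70: clothing → 8.25% → €7.81
Blazer €203.79: clothing → 8.25% + 4% surcharge = 12.25% → €24.96
Hoodie €37.57: clothing → 8.25% → €3.10
Tax on clothing = €9.14 + €5.70 + €7.81 + €24.96 + €3.10 = €50.71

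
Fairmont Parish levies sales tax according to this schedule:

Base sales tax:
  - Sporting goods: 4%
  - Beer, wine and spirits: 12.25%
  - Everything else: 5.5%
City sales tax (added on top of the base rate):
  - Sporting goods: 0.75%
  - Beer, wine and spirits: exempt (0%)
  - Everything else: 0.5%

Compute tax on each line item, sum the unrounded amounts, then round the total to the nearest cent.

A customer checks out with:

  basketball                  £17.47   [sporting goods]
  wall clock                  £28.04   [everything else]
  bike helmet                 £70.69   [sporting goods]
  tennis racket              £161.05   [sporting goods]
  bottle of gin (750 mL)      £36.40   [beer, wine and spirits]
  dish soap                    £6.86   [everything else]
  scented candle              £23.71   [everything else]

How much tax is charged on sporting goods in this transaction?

£11.84

Basketball £17.47: sporting goods → 4% + 0.75% city = 4.75% → £0.829825
Bike helmet £70.69: sporting goods → 4% + 0.75% city = 4.75% → £3.357775
Tennis racket £161.05: sporting goods → 4% + 0.75% city = 4.75% → £7.649875
Tax on sporting goods: unrounded sum = £11.837475 → £11.84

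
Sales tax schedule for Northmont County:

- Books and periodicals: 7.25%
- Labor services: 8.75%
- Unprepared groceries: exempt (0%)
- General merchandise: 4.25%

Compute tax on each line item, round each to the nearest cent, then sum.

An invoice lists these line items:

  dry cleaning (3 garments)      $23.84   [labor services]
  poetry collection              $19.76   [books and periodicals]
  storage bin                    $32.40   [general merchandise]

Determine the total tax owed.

$4.90

Dry cleaning (3 garments) $23.84: labor services → 8.75% → $2.09
Poetry collection $19.76: books and periodicals → 7.25% → $1.43
Storage bin $32.40: general merchandise → 4.25% → $1.38
Total tax = $2.09 + $1.43 + $1.38 = $4.90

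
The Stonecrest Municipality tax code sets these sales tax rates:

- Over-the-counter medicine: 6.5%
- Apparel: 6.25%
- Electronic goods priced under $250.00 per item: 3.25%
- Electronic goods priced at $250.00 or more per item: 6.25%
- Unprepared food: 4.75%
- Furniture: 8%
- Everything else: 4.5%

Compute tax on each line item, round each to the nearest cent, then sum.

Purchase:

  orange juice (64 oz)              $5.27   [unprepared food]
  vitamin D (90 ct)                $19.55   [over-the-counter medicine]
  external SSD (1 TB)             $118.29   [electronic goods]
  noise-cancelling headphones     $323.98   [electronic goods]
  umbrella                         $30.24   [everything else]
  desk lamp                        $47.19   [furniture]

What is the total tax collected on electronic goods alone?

External SSD (1 TB) $118.29: electronic goods, under $250.00 → 3.25% → $3.84
Noise-cancelling headphones $323.98: electronic goods, $250.00 or more → 6.25% → $20.25
Tax on electronic goods = $3.84 + $20.25 = $24.09

$24.09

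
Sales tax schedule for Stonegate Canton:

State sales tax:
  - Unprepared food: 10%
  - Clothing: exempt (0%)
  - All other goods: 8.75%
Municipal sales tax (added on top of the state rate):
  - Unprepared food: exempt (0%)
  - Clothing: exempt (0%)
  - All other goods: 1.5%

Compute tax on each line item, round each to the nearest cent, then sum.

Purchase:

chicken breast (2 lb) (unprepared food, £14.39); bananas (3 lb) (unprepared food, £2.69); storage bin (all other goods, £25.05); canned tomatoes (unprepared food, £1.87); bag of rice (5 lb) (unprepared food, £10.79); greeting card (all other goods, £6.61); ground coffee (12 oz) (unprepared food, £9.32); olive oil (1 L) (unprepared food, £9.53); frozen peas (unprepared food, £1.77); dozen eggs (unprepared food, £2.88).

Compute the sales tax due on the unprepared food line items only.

Chicken breast (2 lb) £14.39: unprepared food → 10% + 0% municipal = 10% → £1.44
Bananas (3 lb) £2.69: unprepared food → 10% + 0% municipal = 10% → £0.27
Canned tomatoes £1.87: unprepared food → 10% + 0% municipal = 10% → £0.19
Bag of rice (5 lb) £10.79: unprepared food → 10% + 0% municipal = 10% → £1.08
Ground coffee (12 oz) £9.32: unprepared food → 10% + 0% municipal = 10% → £0.93
Olive oil (1 L) £9.53: unprepared food → 10% + 0% municipal = 10% → £0.95
Frozen peas £1.77: unprepared food → 10% + 0% municipal = 10% → £0.18
Dozen eggs £2.88: unprepared food → 10% + 0% municipal = 10% → £0.29
Tax on unprepared food = £1.44 + £0.27 + £0.19 + £1.08 + £0.93 + £0.95 + £0.18 + £0.29 = £5.33

£5.33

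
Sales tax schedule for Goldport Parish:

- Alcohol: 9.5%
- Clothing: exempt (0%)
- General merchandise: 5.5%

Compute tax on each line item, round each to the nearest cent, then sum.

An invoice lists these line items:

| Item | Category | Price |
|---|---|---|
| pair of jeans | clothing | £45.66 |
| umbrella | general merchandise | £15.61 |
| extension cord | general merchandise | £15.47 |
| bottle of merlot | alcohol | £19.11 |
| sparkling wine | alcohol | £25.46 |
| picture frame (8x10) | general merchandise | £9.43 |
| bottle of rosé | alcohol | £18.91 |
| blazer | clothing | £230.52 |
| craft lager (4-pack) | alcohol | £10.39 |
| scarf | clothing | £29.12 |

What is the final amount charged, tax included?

£428.94

Pair of jeans £45.66: clothing → 0% → £0.00
Umbrella £15.61: general merchandise → 5.5% → £0.86
Extension cord £15.47: general merchandise → 5.5% → £0.85
Bottle of merlot £19.11: alcohol → 9.5% → £1.82
Sparkling wine £25.46: alcohol → 9.5% → £2.42
Picture frame (8x10) £9.43: general merchandise → 5.5% → £0.52
Bottle of rosé £18.91: alcohol → 9.5% → £1.80
Blazer £230.52: clothing → 0% → £0.00
Craft lager (4-pack) £10.39: alcohol → 9.5% → £0.99
Scarf £29.12: clothing → 0% → £0.00
Subtotal = £419.68; tax = £9.26; total due = £428.94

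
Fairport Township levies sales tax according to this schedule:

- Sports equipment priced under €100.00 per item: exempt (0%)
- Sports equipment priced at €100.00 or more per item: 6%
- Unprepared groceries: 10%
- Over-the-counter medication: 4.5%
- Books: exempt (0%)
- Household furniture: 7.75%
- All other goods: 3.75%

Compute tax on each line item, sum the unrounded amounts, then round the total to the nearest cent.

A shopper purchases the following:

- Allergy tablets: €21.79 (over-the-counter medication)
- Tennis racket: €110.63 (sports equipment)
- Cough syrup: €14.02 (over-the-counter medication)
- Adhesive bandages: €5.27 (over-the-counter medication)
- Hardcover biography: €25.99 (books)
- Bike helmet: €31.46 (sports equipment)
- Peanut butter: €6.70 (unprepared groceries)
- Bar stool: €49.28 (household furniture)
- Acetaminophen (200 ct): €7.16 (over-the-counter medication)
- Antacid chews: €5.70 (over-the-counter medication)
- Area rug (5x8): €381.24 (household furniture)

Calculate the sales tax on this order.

€43.10

Allergy tablets €21.79: over-the-counter medication → 4.5% → €0.98055
Tennis racket €110.63: sports equipment, €100.00 or more → 6% → €6.6378
Cough syrup €14.02: over-the-counter medication → 4.5% → €0.6309
Adhesive bandages €5.27: over-the-counter medication → 4.5% → €0.23715
Hardcover biography €25.99: books → 0% → €0.00
Bike helmet €31.46: sports equipment, under €100.00 → 0% → €0.00
Peanut butter €6.70: unprepared groceries → 10% → €0.67
Bar stool €49.28: household furniture → 7.75% → €3.8192
Acetaminophen (200 ct) €7.16: over-the-counter medication → 4.5% → €0.3222
Antacid chews €5.70: over-the-counter medication → 4.5% → €0.2565
Area rug (5x8) €381.24: household furniture → 7.75% → €29.5461
Unrounded tax sum = €43.1004 → €43.10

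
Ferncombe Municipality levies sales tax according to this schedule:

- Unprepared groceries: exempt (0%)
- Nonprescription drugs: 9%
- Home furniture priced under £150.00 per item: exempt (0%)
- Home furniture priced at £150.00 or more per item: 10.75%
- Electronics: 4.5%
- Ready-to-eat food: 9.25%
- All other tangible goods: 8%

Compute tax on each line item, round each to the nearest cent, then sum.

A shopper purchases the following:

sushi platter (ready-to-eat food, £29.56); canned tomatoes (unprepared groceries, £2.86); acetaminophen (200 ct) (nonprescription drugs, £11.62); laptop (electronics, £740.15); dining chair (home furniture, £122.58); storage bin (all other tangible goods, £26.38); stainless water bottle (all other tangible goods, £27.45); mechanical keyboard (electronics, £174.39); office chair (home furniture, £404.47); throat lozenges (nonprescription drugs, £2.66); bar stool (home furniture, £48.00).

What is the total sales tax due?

£92.97

Sushi platter £29.56: ready-to-eat food → 9.25% → £2.73
Canned tomatoes £2.86: unprepared groceries → 0% → £0.00
Acetaminophen (200 ct) £11.62: nonprescription drugs → 9% → £1.05
Laptop £740.15: electronics → 4.5% → £33.31
Dining chair £122.58: home furniture, under £150.00 → 0% → £0.00
Storage bin £26.38: all other tangible goods → 8% → £2.11
Stainless water bottle £27.45: all other tangible goods → 8% → £2.20
Mechanical keyboard £174.39: electronics → 4.5% → £7.85
Office chair £404.47: home furniture, £150.00 or more → 10.75% → £43.48
Throat lozenges £2.66: nonprescription drugs → 9% → £0.24
Bar stool £48.00: home furniture, under £150.00 → 0% → £0.00
Total tax = £2.73 + £1.05 + £33.31 + £2.11 + £2.20 + £7.85 + £43.48 + £0.24 = £92.97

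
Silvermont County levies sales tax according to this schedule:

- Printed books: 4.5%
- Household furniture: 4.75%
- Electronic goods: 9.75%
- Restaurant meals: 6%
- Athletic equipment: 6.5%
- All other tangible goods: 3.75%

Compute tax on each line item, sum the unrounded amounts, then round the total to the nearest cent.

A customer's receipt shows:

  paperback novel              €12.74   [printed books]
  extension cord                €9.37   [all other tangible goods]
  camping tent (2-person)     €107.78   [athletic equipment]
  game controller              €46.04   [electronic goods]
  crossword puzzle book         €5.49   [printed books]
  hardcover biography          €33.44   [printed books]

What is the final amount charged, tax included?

Paperback novel €12.74: printed books → 4.5% → €0.5733
Extension cord €9.37: all other tangible goods → 3.75% → €0.351375
Camping tent (2-person) €107.78: athletic equipment → 6.5% → €7.0057
Game controller €46.04: electronic goods → 9.75% → €4.4889
Crossword puzzle book €5.49: printed books → 4.5% → €0.24705
Hardcover biography €33.44: printed books → 4.5% → €1.5048
Subtotal = €214.86; unrounded tax = €14.171125 → €14.17; total due = €229.03

€229.03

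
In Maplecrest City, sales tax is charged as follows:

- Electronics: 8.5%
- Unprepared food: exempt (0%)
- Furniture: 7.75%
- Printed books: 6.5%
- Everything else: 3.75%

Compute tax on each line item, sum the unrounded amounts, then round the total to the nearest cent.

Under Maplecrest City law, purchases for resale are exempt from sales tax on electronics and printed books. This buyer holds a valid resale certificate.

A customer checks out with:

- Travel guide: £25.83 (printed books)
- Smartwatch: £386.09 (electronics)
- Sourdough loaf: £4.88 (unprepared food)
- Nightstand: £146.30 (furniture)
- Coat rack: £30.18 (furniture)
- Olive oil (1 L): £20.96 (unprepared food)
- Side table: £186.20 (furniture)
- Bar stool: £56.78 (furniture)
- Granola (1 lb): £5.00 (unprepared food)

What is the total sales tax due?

£32.51

Travel guide £25.83: printed books, buyer-exempt → 0% → £0.00
Smartwatch £386.09: electronics, buyer-exempt → 0% → £0.00
Sourdough loaf £4.88: unprepared food → 0% → £0.00
Nightstand £146.30: furniture → 7.75% → £11.33825
Coat rack £30.18: furniture → 7.75% → £2.33895
Olive oil (1 L) £20.96: unprepared food → 0% → £0.00
Side table £186.20: furniture → 7.75% → £14.4305
Bar stool £56.78: furniture → 7.75% → £4.40045
Granola (1 lb) £5.00: unprepared food → 0% → £0.00
Unrounded tax sum = £32.50815 → £32.51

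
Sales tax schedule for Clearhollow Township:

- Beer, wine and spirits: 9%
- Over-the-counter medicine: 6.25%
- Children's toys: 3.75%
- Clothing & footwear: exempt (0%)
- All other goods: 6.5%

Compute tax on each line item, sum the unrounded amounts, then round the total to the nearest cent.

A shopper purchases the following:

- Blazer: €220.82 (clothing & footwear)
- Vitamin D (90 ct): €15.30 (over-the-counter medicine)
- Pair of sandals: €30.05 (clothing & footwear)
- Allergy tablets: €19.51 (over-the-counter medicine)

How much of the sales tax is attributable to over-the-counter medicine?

Vitamin D (90 ct) €15.30: over-the-counter medicine → 6.25% → €0.95625
Allergy tablets €19.51: over-the-counter medicine → 6.25% → €1.219375
Tax on over-the-counter medicine: unrounded sum = €2.175625 → €2.18

€2.18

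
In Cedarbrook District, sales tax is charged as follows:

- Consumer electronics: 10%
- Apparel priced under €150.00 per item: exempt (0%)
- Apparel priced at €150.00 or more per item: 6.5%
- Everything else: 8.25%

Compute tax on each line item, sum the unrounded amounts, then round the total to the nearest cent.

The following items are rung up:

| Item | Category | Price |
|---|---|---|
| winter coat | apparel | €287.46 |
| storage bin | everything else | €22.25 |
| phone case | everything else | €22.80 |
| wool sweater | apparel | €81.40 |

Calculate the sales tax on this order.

Winter coat €287.46: apparel, €150.00 or more → 6.5% → €18.6849
Storage bin €22.25: everything else → 8.25% → €1.835625
Phone case €22.80: everything else → 8.25% → €1.881
Wool sweater €81.40: apparel, under €150.00 → 0% → €0.00
Unrounded tax sum = €22.401525 → €22.40

€22.40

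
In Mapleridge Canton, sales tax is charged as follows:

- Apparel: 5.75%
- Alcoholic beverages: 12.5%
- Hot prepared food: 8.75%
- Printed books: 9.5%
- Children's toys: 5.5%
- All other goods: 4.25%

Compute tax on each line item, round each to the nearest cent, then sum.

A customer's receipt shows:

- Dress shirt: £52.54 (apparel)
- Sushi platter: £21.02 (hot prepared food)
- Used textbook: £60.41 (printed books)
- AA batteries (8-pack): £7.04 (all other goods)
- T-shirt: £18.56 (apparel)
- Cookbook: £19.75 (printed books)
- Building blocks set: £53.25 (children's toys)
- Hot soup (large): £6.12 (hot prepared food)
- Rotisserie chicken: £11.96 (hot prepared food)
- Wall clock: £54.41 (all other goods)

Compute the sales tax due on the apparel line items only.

£4.09

Dress shirt £52.54: apparel → 5.75% → £3.02
T-shirt £18.56: apparel → 5.75% → £1.07
Tax on apparel = £3.02 + £1.07 = £4.09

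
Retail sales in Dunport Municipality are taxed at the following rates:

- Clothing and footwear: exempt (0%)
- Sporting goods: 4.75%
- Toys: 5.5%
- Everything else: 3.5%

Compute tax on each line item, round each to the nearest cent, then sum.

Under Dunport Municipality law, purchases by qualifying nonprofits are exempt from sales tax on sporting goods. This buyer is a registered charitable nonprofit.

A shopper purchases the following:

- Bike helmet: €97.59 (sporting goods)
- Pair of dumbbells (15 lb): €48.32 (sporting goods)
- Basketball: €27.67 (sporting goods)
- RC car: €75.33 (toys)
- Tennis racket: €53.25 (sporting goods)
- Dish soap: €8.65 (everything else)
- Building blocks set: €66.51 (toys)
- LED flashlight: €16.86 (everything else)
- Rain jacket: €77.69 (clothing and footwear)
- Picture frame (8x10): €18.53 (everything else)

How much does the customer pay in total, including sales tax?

€499.74

Bike helmet €97.59: sporting goods, buyer-exempt → 0% → €0.00
Pair of dumbbells (15 lb) €48.32: sporting goods, buyer-exempt → 0% → €0.00
Basketball €27.67: sporting goods, buyer-exempt → 0% → €0.00
RC car €75.33: toys → 5.5% → €4.14
Tennis racket €53.25: sporting goods, buyer-exempt → 0% → €0.00
Dish soap €8.65: everything else → 3.5% → €0.30
Building blocks set €66.51: toys → 5.5% → €3.66
LED flashlight €16.86: everything else → 3.5% → €0.59
Rain jacket €77.69: clothing and footwear → 0% → €0.00
Picture frame (8x10) €18.53: everything else → 3.5% → €0.65
Subtotal = €490.40; tax = €9.34; total due = €499.74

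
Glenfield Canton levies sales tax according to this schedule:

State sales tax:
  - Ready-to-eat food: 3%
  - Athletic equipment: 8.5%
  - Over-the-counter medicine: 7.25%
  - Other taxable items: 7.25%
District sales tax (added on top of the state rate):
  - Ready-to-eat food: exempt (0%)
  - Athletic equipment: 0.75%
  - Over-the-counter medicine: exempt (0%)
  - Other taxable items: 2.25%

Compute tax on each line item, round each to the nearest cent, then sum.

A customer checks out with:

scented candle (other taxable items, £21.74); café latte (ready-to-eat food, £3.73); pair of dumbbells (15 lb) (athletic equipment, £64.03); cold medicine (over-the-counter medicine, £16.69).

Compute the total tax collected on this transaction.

Scented candle £21.74: other taxable items → 7.25% + 2.25% district = 9.5% → £2.07
Café latte £3.73: ready-to-eat food → 3% + 0% district = 3% → £0.11
Pair of dumbbells (15 lb) £64.03: athletic equipment → 8.5% + 0.75% district = 9.25% → £5.92
Cold medicine £16.69: over-the-counter medicine → 7.25% + 0% district = 7.25% → £1.21
Total tax = £2.07 + £0.11 + £5.92 + £1.21 = £9.31

£9.31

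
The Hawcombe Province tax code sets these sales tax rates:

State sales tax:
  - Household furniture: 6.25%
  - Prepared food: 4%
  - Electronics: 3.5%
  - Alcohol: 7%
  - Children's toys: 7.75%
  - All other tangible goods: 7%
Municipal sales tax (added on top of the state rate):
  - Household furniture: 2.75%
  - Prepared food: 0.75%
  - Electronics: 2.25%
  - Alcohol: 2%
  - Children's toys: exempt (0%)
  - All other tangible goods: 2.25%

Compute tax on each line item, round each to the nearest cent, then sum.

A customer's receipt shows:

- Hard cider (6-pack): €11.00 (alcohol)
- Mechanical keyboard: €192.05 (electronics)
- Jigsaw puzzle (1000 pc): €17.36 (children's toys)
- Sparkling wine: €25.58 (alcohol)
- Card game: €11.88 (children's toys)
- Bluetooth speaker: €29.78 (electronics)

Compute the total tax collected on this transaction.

Hard cider (6-pack) €11.00: alcohol → 7% + 2% municipal = 9% → €0.99
Mechanical keyboard €192.05: electronics → 3.5% + 2.25% municipal = 5.75% → €11.04
Jigsaw puzzle (1000 pc) €17.36: children's toys → 7.75% + 0% municipal = 7.75% → €1.35
Sparkling wine €25.58: alcohol → 7% + 2% municipal = 9% → €2.30
Card game €11.88: children's toys → 7.75% + 0% municipal = 7.75% → €0.92
Bluetooth speaker €29.78: electronics → 3.5% + 2.25% municipal = 5.75% → €1.71
Total tax = €0.99 + €11.04 + €1.35 + €2.30 + €0.92 + €1.71 = €18.31

€18.31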